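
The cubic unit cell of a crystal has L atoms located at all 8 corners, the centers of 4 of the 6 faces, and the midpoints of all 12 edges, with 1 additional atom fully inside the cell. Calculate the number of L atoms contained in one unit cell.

7

Corner atoms are shared by 8 cells (1/8 each), face atoms by 2 (1/2 each), edge atoms by 4 (1/4 each), interior atoms are unshared.
Net atoms = 8 × 1/8 + 4 × 1/2 + 12 × 1/4 + 1 = 1 + 2 + 3 + 1 = 7.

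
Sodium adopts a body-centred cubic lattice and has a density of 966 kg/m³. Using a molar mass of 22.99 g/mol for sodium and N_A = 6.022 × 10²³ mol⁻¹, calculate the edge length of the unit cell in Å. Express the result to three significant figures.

With Z = 2 atoms per BCC cell, a³ = Z·M/(N_A·ρ) = 2 × 22.99 / (6.022 × 10²³ × 0.9660 g/cm³) = 7.904 × 10^-23 cm³.
a = (7.904 × 10^-23)^(1/3) = 4.292 × 10^-8 cm = 4.29 Å.

4.29 Å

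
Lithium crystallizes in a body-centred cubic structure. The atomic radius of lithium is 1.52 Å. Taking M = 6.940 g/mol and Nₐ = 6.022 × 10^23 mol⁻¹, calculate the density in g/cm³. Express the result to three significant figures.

0.533 g/cm³

In a BCC lattice, atoms touch along the body diagonal, so √3·a = 4r, giving a = 3.510 Å = 3.510 × 10^-8 cm.
With Z = 2, ρ = Z·M/(N_A·a³) = 2 × 6.940 / (6.022 × 10²³ × 4.325 × 10^-23) = 0.5329 g/cm³.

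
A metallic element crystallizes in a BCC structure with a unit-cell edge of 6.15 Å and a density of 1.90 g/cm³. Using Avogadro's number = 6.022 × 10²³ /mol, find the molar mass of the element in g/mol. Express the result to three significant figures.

A BCC cell has Z = 2 atoms; a = 6.150 × 10^-8 cm.
M = ρ·N_A·a³/Z = 1.90 × 6.022 × 10²³ × 2.326 × 10^-22 / 2 = 133 g/mol.

133 g/mol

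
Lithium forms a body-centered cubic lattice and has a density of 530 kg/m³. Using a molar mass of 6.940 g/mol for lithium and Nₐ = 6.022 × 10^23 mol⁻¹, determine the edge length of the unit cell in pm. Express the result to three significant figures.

With Z = 2 atoms per BCC cell, a³ = Z·M/(N_A·ρ) = 2 × 6.940 / (6.022 × 10²³ × 0.5300 g/cm³) = 4.349 × 10^-23 cm³.
a = (4.349 × 10^-23)^(1/3) = 3.517 × 10^-8 cm = 352 pm.

352 pm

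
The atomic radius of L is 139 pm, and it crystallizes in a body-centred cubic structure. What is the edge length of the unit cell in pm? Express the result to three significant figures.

In a BCC lattice, atoms touch along the body diagonal, so √3·a = 4r.
a = 4r/√3 = 4 × 139 / 1.7321 = 321 pm.

321 pm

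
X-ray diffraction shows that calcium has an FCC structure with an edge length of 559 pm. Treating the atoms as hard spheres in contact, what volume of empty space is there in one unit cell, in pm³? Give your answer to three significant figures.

In an FCC lattice atoms touch along the face diagonal, so √2·a = 4r, so r = 0.3536a = 197.6 pm.
V_cell = a³ = 1.747 × 10^8 pm³; V_atoms = 4 × (4/3)πr³ = 1.293 × 10^8 pm³.
Empty space = 1.747 × 10^8 − 1.293 × 10^8 = 4.53 × 10^7 pm³.

4.53 × 10^7 pm³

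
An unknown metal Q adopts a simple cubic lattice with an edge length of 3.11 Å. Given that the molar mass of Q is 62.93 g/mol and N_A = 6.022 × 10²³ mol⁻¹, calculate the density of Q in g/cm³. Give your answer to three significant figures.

3.47 g/cm³

A simple cubic unit cell contains Z = 1 atom.
Cell volume: a³ = (3.11 Å)³ = (3.110 × 10^-8 cm)³ = 3.008 × 10^-23 cm³.
ρ = Z·M/(N_A·a³) = 1 × 62.93 / (6.022 × 10²³ × 3.008 × 10^-23) = 3.474 g/cm³.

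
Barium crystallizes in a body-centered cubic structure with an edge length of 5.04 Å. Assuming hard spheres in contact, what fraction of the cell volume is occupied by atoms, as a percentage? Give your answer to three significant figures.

In a BCC lattice atoms touch along the body diagonal, so √3·a = 4r, so r = 0.4330a = 2.182 Å.
Packing fraction = Z·(4/3)πr³ / a³ = 2 × (4/3)π × (2.182)³ / (5.04)³ = 0.6802 = 68.0%.

68.0%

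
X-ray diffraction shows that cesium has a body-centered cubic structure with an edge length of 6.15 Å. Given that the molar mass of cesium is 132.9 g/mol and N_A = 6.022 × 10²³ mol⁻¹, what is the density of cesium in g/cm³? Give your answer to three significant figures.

1.90 g/cm³

A BCC unit cell contains Z = 2 atoms.
Cell volume: a³ = (6.15 Å)³ = (6.150 × 10^-8 cm)³ = 2.326 × 10^-22 cm³.
ρ = Z·M/(N_A·a³) = 2 × 132.9 / (6.022 × 10²³ × 2.326 × 10^-22) = 1.898 g/cm³.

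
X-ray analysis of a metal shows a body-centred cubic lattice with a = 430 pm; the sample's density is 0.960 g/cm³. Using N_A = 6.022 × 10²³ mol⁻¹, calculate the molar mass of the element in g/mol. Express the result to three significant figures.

A BCC cell has Z = 2 atoms; a = 4.300 × 10^-8 cm.
M = ρ·N_A·a³/Z = 0.960 × 6.022 × 10²³ × 7.951 × 10^-23 / 2 = 23.0 g/mol.

23.0 g/mol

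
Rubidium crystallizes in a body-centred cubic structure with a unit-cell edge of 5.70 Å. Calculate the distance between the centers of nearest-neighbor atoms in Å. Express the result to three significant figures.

In a BCC structure, atoms touch along the body diagonal, so √3·a = 4r; the nearest-neighbor distance equals 2r = 0.8660·a.
d = 0.8660 × 5.70 = 4.94 Å.

4.94 Å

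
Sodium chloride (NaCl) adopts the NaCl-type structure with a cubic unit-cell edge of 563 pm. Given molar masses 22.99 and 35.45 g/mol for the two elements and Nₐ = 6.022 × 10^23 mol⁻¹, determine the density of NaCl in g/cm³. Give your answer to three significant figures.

The NaCl-type structure contains Z = 4 formula units per cell; M(NaCl) = 22.99 + 35.45 = 58.44 g/mol.
a³ = (5.630 × 10^-8 cm)³ = 1.785 × 10^-22 cm³.
ρ = 4 × 58.44 / (6.022 × 10²³ × 1.785 × 10^-22) = 2.175 g/cm³.

2.18 g/cm³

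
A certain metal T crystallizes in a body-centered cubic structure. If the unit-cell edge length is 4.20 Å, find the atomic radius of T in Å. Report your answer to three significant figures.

1.82 Å

In a BCC lattice, atoms touch along the body diagonal, so √3·a = 4r.
r = √3·a/4 = 1.7321 × 4.20 / 4 = 1.82 Å.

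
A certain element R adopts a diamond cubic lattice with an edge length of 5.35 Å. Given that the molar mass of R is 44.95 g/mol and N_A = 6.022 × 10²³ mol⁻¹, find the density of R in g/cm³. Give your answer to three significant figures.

3.90 g/cm³

A diamond cubic unit cell contains Z = 8 atoms.
Cell volume: a³ = (5.35 Å)³ = (5.350 × 10^-8 cm)³ = 1.531 × 10^-22 cm³.
ρ = Z·M/(N_A·a³) = 8 × 44.95 / (6.022 × 10²³ × 1.531 × 10^-22) = 3.900 g/cm³.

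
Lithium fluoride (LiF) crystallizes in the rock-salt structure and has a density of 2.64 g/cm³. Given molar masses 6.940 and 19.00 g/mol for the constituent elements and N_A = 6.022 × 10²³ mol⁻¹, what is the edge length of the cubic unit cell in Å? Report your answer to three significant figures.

4.03 Å

M(LiF) = 25.94 g/mol; Z = 4 formula units per cell.
a³ = Z·M/(N_A·ρ) = 4 × 25.94 / (6.022 × 10²³ × 2.64) = 6.527 × 10^-23 cm³, so a = 4.026 × 10^-8 cm = 4.03 Å.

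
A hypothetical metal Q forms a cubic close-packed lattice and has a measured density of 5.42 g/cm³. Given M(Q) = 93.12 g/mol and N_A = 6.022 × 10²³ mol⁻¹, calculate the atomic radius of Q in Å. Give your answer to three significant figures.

1.71 Å

For an FCC cell (Z = 4), a³ = Z·M/(N_A·ρ) = 4 × 93.12 / (6.022 × 10²³ × 5.420) = 1.141 × 10^-22 cm³, so a = 4.851 × 10^-8 cm = 4.851 Å.
Atoms touch along the face diagonal, so √2·a = 4r, so r = 0.3536 × a = 1.71 Å.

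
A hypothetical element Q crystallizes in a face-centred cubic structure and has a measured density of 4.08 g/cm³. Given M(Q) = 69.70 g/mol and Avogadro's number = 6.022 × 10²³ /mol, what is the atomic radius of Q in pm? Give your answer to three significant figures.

For an FCC cell (Z = 4), a³ = Z·M/(N_A·ρ) = 4 × 69.70 / (6.022 × 10²³ × 4.080) = 1.135 × 10^-22 cm³, so a = 4.841 × 10^-8 cm = 484.1 pm.
Atoms touch along the face diagonal, so √2·a = 4r, so r = 0.3536 × a = 171 pm.

171 pm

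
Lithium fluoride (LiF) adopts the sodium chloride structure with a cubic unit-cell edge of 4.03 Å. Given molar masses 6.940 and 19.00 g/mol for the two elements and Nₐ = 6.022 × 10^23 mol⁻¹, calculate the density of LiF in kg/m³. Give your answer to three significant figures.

2630 kg/m³

The sodium chloride structure contains Z = 4 formula units per cell; M(LiF) = 6.940 + 19.00 = 25.94 g/mol.
a³ = (4.030 × 10^-8 cm)³ = 6.545 × 10^-23 cm³.
ρ = 4 × 25.94 / (6.022 × 10²³ × 6.545 × 10^-23) = 2.633 g/cm³ = 2630 kg/m³.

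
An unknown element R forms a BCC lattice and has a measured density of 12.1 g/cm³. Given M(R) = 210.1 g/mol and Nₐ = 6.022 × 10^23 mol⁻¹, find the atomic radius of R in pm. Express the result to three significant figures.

167 pm

For a BCC cell (Z = 2), a³ = Z·M/(N_A·ρ) = 2 × 210.1 / (6.022 × 10²³ × 12.10) = 5.767 × 10^-23 cm³, so a = 3.863 × 10^-8 cm = 386.3 pm.
Atoms touch along the body diagonal, so √3·a = 4r, so r = 0.4330 × a = 167 pm.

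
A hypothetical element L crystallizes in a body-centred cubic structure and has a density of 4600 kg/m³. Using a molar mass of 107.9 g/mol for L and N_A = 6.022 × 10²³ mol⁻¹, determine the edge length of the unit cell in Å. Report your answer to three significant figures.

4.27 Å

With Z = 2 atoms per BCC cell, a³ = Z·M/(N_A·ρ) = 2 × 107.9 / (6.022 × 10²³ × 4.600 g/cm³) = 7.790 × 10^-23 cm³.
a = (7.790 × 10^-23)^(1/3) = 4.271 × 10^-8 cm = 4.27 Å.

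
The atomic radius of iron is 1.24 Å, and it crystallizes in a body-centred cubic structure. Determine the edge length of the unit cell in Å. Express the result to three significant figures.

2.86 Å

In a BCC lattice, atoms touch along the body diagonal, so √3·a = 4r.
a = 4r/√3 = 4 × 1.24 / 1.7321 = 2.86 Å.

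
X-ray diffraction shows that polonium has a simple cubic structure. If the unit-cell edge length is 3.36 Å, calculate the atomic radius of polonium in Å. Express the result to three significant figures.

1.68 Å

In a simple cubic lattice, atoms touch along the cell edge, so a = 2r.
r = a/2 = 3.36/2 = 1.68 Å.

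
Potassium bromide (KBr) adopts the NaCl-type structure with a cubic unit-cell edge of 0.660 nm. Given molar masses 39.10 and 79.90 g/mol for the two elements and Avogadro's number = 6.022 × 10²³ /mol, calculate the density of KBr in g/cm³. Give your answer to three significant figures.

The NaCl-type structure contains Z = 4 formula units per cell; M(KBr) = 39.10 + 79.90 = 119.0 g/mol.
a³ = (6.600 × 10^-8 cm)³ = 2.875 × 10^-22 cm³.
ρ = 4 × 119.0 / (6.022 × 10²³ × 2.875 × 10^-22) = 2.749 g/cm³.

2.75 g/cm³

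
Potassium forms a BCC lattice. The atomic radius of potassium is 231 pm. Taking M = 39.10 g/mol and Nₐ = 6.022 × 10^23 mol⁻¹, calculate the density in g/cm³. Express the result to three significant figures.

In a BCC lattice, atoms touch along the body diagonal, so √3·a = 4r, giving a = 533.5 pm = 5.335 × 10^-8 cm.
With Z = 2, ρ = Z·M/(N_A·a³) = 2 × 39.10 / (6.022 × 10²³ × 1.518 × 10^-22) = 0.8553 g/cm³.

0.855 g/cm³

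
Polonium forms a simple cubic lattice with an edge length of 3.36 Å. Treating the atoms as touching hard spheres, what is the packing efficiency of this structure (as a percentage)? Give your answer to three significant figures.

52.4%

In a simple cubic lattice atoms touch along the cell edge, so a = 2r, so r = 0.5000a = 1.680 Å.
Packing fraction = Z·(4/3)πr³ / a³ = 1 × (4/3)π × (1.680)³ / (3.36)³ = 0.5236 = 52.4%.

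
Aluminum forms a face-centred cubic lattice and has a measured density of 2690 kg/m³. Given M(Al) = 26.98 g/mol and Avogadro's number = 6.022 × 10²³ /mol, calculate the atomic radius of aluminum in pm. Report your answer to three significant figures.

For an FCC cell (Z = 4), a³ = Z·M/(N_A·ρ) = 4 × 26.98 / (6.022 × 10²³ × 2.690) = 6.662 × 10^-23 cm³, so a = 4.054 × 10^-8 cm = 405.4 pm.
Atoms touch along the face diagonal, so √2·a = 4r, so r = 0.3536 × a = 143 pm.

143 pm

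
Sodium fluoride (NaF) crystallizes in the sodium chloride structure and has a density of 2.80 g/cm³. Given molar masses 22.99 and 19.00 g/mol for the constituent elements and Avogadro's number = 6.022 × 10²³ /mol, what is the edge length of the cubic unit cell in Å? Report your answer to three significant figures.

M(NaF) = 41.99 g/mol; Z = 4 formula units per cell.
a³ = Z·M/(N_A·ρ) = 4 × 41.99 / (6.022 × 10²³ × 2.80) = 9.961 × 10^-23 cm³, so a = 4.636 × 10^-8 cm = 4.64 Å.

4.64 Å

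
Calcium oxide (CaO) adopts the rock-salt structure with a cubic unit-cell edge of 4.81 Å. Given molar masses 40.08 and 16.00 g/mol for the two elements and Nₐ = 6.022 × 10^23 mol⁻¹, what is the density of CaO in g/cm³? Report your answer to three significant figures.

3.35 g/cm³

The rock-salt structure contains Z = 4 formula units per cell; M(CaO) = 40.08 + 16.00 = 56.08 g/mol.
a³ = (4.810 × 10^-8 cm)³ = 1.113 × 10^-22 cm³.
ρ = 4 × 56.08 / (6.022 × 10²³ × 1.113 × 10^-22) = 3.347 g/cm³.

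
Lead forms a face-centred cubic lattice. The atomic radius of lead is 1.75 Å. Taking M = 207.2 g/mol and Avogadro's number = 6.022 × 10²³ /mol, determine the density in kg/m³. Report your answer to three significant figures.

11300 kg/m³

In an FCC lattice, atoms touch along the face diagonal, so √2·a = 4r, giving a = 4.950 Å = 4.950 × 10^-8 cm.
With Z = 4, ρ = Z·M/(N_A·a³) = 4 × 207.2 / (6.022 × 10²³ × 1.213 × 10^-22) = 11.35 g/cm³ = 11300 kg/m³.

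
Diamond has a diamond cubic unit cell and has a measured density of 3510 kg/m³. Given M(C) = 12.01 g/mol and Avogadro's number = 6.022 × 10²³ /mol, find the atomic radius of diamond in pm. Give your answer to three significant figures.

77.3 pm

For a diamond cubic cell (Z = 8), a³ = Z·M/(N_A·ρ) = 8 × 12.01 / (6.022 × 10²³ × 3.510) = 4.546 × 10^-23 cm³, so a = 3.569 × 10^-8 cm = 356.9 pm.
Nearest neighbors lie along the body diagonal with √3·a = 8r, so r = 0.2165 × a = 77.3 pm.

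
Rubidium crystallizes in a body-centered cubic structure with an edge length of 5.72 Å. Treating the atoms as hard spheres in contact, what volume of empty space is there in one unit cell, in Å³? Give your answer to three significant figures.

In a BCC lattice atoms touch along the body diagonal, so √3·a = 4r, so r = 0.4330a = 2.477 Å.
V_cell = a³ = 187.1 Å³; V_atoms = 2 × (4/3)πr³ = 127.3 Å³.
Empty space = 187.1 − 127.3 = 59.9 Å³.

59.9 Å³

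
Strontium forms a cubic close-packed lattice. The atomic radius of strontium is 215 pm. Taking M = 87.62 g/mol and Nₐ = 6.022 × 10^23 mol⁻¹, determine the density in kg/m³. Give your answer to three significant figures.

In an FCC lattice, atoms touch along the face diagonal, so √2·a = 4r, giving a = 608.1 pm = 6.081 × 10^-8 cm.
With Z = 4, ρ = Z·M/(N_A·a³) = 4 × 87.62 / (6.022 × 10²³ × 2.249 × 10^-22) = 2.588 g/cm³ = 2590 kg/m³.

2590 kg/m³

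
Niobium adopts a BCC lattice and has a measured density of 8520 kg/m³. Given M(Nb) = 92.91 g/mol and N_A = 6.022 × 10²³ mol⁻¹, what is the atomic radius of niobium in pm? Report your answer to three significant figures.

For a BCC cell (Z = 2), a³ = Z·M/(N_A·ρ) = 2 × 92.91 / (6.022 × 10²³ × 8.520) = 3.622 × 10^-23 cm³, so a = 3.309 × 10^-8 cm = 330.9 pm.
Atoms touch along the body diagonal, so √3·a = 4r, so r = 0.4330 × a = 143 pm.

143 pm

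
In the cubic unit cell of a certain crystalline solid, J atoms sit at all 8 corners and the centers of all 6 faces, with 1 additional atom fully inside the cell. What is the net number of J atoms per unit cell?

Corner atoms are shared by 8 cells (1/8 each), face atoms by 2 (1/2 each), interior atoms are unshared.
Net atoms = 8 × 1/8 + 6 × 1/2 + 1 = 1 + 3 + 1 = 5.

5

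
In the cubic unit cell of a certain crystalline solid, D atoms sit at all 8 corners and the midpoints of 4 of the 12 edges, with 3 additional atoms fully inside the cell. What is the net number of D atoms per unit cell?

5

Corner atoms are shared by 8 cells (1/8 each), edge atoms by 4 (1/4 each), interior atoms are unshared.
Net atoms = 8 × 1/8 + 4 × 1/4 + 3 = 1 + 1 + 3 = 5.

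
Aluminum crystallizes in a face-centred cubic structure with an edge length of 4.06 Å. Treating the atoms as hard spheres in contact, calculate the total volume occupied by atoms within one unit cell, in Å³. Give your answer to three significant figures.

49.6 Å³

In an FCC lattice atoms touch along the face diagonal, so √2·a = 4r, so r = 0.3536a = 1.435 Å.
V_atoms = Z × (4/3)πr³ = 4 × (4/3)π × (1.435)³ = 49.6 Å³.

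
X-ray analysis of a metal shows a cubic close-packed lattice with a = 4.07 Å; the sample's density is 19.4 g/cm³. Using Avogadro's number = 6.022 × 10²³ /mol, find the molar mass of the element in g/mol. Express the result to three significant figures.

An FCC cell has Z = 4 atoms; a = 4.070 × 10^-8 cm.
M = ρ·N_A·a³/Z = 19.4 × 6.022 × 10²³ × 6.742 × 10^-23 / 4 = 197 g/mol.

197 g/mol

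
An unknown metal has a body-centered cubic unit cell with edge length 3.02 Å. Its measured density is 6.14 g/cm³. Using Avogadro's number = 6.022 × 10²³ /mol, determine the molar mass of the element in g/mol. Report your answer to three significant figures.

A BCC cell has Z = 2 atoms; a = 3.020 × 10^-8 cm.
M = ρ·N_A·a³/Z = 6.14 × 6.022 × 10²³ × 2.754 × 10^-23 / 2 = 50.9 g/mol.

50.9 g/mol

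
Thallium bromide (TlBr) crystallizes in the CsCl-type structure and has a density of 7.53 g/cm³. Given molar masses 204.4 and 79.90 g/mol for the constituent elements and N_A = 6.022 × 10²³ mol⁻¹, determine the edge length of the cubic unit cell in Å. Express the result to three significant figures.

M(TlBr) = 284.3 g/mol; Z = 1 formula unit per cell.
a³ = Z·M/(N_A·ρ) = 1 × 284.3 / (6.022 × 10²³ × 7.53) = 6.270 × 10^-23 cm³, so a = 3.973 × 10^-8 cm = 3.97 Å.

3.97 Å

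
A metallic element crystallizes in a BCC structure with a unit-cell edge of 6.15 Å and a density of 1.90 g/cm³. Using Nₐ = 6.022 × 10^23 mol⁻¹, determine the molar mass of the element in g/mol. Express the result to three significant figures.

A BCC cell has Z = 2 atoms; a = 6.150 × 10^-8 cm.
M = ρ·N_A·a³/Z = 1.90 × 6.022 × 10²³ × 2.326 × 10^-22 / 2 = 133 g/mol.

133 g/mol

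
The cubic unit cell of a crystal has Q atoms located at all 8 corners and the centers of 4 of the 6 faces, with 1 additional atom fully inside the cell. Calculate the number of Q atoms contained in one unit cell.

Corner atoms are shared by 8 cells (1/8 each), face atoms by 2 (1/2 each), interior atoms are unshared.
Net atoms = 8 × 1/8 + 4 × 1/2 + 1 = 1 + 2 + 1 = 4.

4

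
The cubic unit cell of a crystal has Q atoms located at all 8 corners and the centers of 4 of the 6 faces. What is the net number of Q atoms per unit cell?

3

Corner atoms are shared by 8 cells (1/8 each), face atoms by 2 (1/2 each).
Net atoms = 8 × 1/8 + 4 × 1/2 = 1 + 2 = 3.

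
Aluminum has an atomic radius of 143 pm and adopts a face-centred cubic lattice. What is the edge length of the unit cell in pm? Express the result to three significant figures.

404 pm

In an FCC lattice, atoms touch along the face diagonal, so √2·a = 4r.
a = 4r/√2 = 4 × 143 / 1.4142 = 404 pm.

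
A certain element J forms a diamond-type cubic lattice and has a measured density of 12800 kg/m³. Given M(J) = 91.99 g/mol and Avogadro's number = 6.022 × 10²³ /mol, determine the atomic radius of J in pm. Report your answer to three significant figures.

99.0 pm

For a diamond cubic cell (Z = 8), a³ = Z·M/(N_A·ρ) = 8 × 91.99 / (6.022 × 10²³ × 12.80) = 9.547 × 10^-23 cm³, so a = 4.570 × 10^-8 cm = 457.0 pm.
Nearest neighbors lie along the body diagonal with √3·a = 8r, so r = 0.2165 × a = 99.0 pm.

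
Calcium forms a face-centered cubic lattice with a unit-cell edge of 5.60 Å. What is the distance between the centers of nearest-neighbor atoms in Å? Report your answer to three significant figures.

In an FCC structure, atoms touch along the face diagonal, so √2·a = 4r; the nearest-neighbor distance equals 2r = 0.7071·a.
d = 0.7071 × 5.60 = 3.96 Å.

3.96 Å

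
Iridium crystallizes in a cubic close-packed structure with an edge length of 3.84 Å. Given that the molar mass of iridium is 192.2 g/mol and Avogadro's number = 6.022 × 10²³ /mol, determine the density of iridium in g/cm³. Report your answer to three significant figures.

An FCC unit cell contains Z = 4 atoms.
Cell volume: a³ = (3.84 Å)³ = (3.840 × 10^-8 cm)³ = 5.662 × 10^-23 cm³.
ρ = Z·M/(N_A·a³) = 4 × 192.2 / (6.022 × 10²³ × 5.662 × 10^-23) = 22.55 g/cm³.

22.5 g/cm³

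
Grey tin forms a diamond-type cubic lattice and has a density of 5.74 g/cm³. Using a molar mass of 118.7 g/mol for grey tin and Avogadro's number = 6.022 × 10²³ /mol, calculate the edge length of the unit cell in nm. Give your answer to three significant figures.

With Z = 8 atoms per diamond cubic cell, a³ = Z·M/(N_A·ρ) = 8 × 118.7 / (6.022 × 10²³ × 5.740 g/cm³) = 2.747 × 10^-22 cm³.
a = (2.747 × 10^-22)^(1/3) = 6.501 × 10^-8 cm = 0.650 nm.

0.650 nm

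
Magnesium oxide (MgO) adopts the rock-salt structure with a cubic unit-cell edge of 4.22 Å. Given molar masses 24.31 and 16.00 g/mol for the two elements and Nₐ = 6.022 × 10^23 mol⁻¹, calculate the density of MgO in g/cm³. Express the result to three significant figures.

3.56 g/cm³

The rock-salt structure contains Z = 4 formula units per cell; M(MgO) = 24.31 + 16.00 = 40.31 g/mol.
a³ = (4.220 × 10^-8 cm)³ = 7.515 × 10^-23 cm³.
ρ = 4 × 40.31 / (6.022 × 10²³ × 7.515 × 10^-23) = 3.563 g/cm³.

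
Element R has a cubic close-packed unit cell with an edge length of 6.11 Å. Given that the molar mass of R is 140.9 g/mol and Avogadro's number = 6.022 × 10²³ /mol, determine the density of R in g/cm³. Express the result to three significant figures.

4.10 g/cm³

An FCC unit cell contains Z = 4 atoms.
Cell volume: a³ = (6.11 Å)³ = (6.110 × 10^-8 cm)³ = 2.281 × 10^-22 cm³.
ρ = Z·M/(N_A·a³) = 4 × 140.9 / (6.022 × 10²³ × 2.281 × 10^-22) = 4.103 g/cm³.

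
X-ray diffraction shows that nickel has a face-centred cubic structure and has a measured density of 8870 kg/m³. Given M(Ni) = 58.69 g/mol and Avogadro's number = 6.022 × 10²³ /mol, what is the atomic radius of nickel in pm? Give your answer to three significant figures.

125 pm

For an FCC cell (Z = 4), a³ = Z·M/(N_A·ρ) = 4 × 58.69 / (6.022 × 10²³ × 8.870) = 4.395 × 10^-23 cm³, so a = 3.529 × 10^-8 cm = 352.9 pm.
Atoms touch along the face diagonal, so √2·a = 4r, so r = 0.3536 × a = 125 pm.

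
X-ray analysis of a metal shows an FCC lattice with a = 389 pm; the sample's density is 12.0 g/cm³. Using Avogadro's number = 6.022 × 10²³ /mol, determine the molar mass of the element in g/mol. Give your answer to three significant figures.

106 g/mol

An FCC cell has Z = 4 atoms; a = 3.890 × 10^-8 cm.
M = ρ·N_A·a³/Z = 12.0 × 6.022 × 10²³ × 5.886 × 10^-23 / 4 = 106 g/mol.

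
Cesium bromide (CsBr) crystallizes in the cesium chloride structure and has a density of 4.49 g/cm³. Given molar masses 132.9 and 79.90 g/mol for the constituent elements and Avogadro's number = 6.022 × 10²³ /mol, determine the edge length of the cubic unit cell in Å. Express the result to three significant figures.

4.29 Å

M(CsBr) = 212.8 g/mol; Z = 1 formula unit per cell.
a³ = Z·M/(N_A·ρ) = 1 × 212.8 / (6.022 × 10²³ × 4.49) = 7.870 × 10^-23 cm³, so a = 4.285 × 10^-8 cm = 4.29 Å.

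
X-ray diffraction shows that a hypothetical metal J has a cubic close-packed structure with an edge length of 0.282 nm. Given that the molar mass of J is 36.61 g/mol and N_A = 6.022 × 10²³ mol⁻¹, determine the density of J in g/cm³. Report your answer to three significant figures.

10.8 g/cm³

An FCC unit cell contains Z = 4 atoms.
Cell volume: a³ = (0.282 nm)³ = (2.820 × 10^-8 cm)³ = 2.243 × 10^-23 cm³.
ρ = Z·M/(N_A·a³) = 4 × 36.61 / (6.022 × 10²³ × 2.243 × 10^-23) = 10.84 g/cm³.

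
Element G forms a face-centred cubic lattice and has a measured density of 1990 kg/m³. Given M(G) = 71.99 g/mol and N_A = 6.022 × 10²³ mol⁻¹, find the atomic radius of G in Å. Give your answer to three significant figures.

2.20 Å

For an FCC cell (Z = 4), a³ = Z·M/(N_A·ρ) = 4 × 71.99 / (6.022 × 10²³ × 1.990) = 2.403 × 10^-22 cm³, so a = 6.217 × 10^-8 cm = 6.217 Å.
Atoms touch along the face diagonal, so √2·a = 4r, so r = 0.3536 × a = 2.20 Å.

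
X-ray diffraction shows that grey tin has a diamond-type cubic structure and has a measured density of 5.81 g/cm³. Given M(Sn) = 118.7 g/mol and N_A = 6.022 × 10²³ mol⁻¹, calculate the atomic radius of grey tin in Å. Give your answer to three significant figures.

1.40 Å

For a diamond cubic cell (Z = 8), a³ = Z·M/(N_A·ρ) = 8 × 118.7 / (6.022 × 10²³ × 5.810) = 2.714 × 10^-22 cm³, so a = 6.475 × 10^-8 cm = 6.475 Å.
Nearest neighbors lie along the body diagonal with √3·a = 8r, so r = 0.2165 × a = 1.40 Å.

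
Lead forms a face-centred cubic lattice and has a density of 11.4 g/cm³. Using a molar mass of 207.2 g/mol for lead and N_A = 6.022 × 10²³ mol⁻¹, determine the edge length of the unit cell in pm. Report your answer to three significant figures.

494 pm

With Z = 4 atoms per FCC cell, a³ = Z·M/(N_A·ρ) = 4 × 207.2 / (6.022 × 10²³ × 11.40 g/cm³) = 1.207 × 10^-22 cm³.
a = (1.207 × 10^-22)^(1/3) = 4.942 × 10^-8 cm = 494 pm.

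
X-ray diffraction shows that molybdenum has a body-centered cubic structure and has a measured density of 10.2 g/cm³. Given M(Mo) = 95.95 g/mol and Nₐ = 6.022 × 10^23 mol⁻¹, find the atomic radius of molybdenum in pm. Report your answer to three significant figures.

For a BCC cell (Z = 2), a³ = Z·M/(N_A·ρ) = 2 × 95.95 / (6.022 × 10²³ × 10.20) = 3.124 × 10^-23 cm³, so a = 3.150 × 10^-8 cm = 315.0 pm.
Atoms touch along the body diagonal, so √3·a = 4r, so r = 0.4330 × a = 136 pm.

136 pm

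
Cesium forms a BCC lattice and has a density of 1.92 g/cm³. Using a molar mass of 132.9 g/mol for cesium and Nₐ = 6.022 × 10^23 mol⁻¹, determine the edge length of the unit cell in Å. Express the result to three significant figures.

With Z = 2 atoms per BCC cell, a³ = Z·M/(N_A·ρ) = 2 × 132.9 / (6.022 × 10²³ × 1.920 g/cm³) = 2.299 × 10^-22 cm³.
a = (2.299 × 10^-22)^(1/3) = 6.126 × 10^-8 cm = 6.13 Å.

6.13 Å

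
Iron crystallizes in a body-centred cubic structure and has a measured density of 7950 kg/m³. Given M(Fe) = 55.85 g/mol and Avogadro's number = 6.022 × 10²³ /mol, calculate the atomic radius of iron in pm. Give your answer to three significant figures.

124 pm

For a BCC cell (Z = 2), a³ = Z·M/(N_A·ρ) = 2 × 55.85 / (6.022 × 10²³ × 7.950) = 2.333 × 10^-23 cm³, so a = 2.857 × 10^-8 cm = 285.7 pm.
Atoms touch along the body diagonal, so √3·a = 4r, so r = 0.4330 × a = 124 pm.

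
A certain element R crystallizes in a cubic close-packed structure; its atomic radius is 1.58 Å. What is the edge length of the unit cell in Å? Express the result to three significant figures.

4.47 Å

In an FCC lattice, atoms touch along the face diagonal, so √2·a = 4r.
a = 4r/√2 = 4 × 1.58 / 1.4142 = 4.47 Å.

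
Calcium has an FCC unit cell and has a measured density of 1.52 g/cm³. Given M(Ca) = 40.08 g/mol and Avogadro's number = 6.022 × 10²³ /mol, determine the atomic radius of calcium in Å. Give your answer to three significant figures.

1.98 Å

For an FCC cell (Z = 4), a³ = Z·M/(N_A·ρ) = 4 × 40.08 / (6.022 × 10²³ × 1.520) = 1.751 × 10^-22 cm³, so a = 5.595 × 10^-8 cm = 5.595 Å.
Atoms touch along the face diagonal, so √2·a = 4r, so r = 0.3536 × a = 1.98 Å.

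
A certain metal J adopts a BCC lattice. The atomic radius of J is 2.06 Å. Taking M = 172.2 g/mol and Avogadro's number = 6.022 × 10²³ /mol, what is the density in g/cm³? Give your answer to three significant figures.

In a BCC lattice, atoms touch along the body diagonal, so √3·a = 4r, giving a = 4.757 Å = 4.757 × 10^-8 cm.
With Z = 2, ρ = Z·M/(N_A·a³) = 2 × 172.2 / (6.022 × 10²³ × 1.077 × 10^-22) = 5.312 g/cm³.

5.31 g/cm³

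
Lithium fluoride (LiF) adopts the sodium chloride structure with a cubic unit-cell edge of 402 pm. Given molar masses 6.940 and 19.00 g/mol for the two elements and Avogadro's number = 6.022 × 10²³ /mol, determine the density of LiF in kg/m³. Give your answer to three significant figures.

2650 kg/m³

The sodium chloride structure contains Z = 4 formula units per cell; M(LiF) = 6.940 + 19.00 = 25.94 g/mol.
a³ = (4.020 × 10^-8 cm)³ = 6.496 × 10^-23 cm³.
ρ = 4 × 25.94 / (6.022 × 10²³ × 6.496 × 10^-23) = 2.652 g/cm³ = 2650 kg/m³.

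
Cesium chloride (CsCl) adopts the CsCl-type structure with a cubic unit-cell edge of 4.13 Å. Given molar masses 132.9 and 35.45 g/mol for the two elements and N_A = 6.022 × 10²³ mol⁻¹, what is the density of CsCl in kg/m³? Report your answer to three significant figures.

3970 kg/m³

The CsCl-type structure contains Z = 1 formula unit per cell; M(CsCl) = 132.9 + 35.45 = 168.35 g/mol.
a³ = (4.130 × 10^-8 cm)³ = 7.044 × 10^-23 cm³.
ρ = 1 × 168.35 / (6.022 × 10²³ × 7.044 × 10^-23) = 3.968 g/cm³ = 3970 kg/m³.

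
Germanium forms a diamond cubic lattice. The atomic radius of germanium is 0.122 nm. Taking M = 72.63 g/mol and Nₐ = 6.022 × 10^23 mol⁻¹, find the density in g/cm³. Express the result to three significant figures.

In a diamond cubic lattice, nearest neighbors lie along the body diagonal with √3·a = 8r, giving a = 0.5635 nm = 5.635 × 10^-8 cm.
With Z = 8, ρ = Z·M/(N_A·a³) = 8 × 72.63 / (6.022 × 10²³ × 1.789 × 10^-22) = 5.393 g/cm³.

5.39 g/cm³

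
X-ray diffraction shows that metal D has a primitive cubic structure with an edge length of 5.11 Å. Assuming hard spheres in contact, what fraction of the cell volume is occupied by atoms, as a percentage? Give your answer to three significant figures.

52.4%

In a simple cubic lattice atoms touch along the cell edge, so a = 2r, so r = 0.5000a = 2.555 Å.
Packing fraction = Z·(4/3)πr³ / a³ = 1 × (4/3)π × (2.555)³ / (5.11)³ = 0.5236 = 52.4%.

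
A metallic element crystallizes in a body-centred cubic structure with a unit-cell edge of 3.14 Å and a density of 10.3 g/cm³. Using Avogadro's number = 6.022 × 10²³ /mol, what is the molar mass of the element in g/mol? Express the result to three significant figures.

A BCC cell has Z = 2 atoms; a = 3.140 × 10^-8 cm.
M = ρ·N_A·a³/Z = 10.3 × 6.022 × 10²³ × 3.096 × 10^-23 / 2 = 96.0 g/mol.

96.0 g/mol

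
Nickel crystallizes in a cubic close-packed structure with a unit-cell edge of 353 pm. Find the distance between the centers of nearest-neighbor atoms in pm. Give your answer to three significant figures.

250 pm

In an FCC structure, atoms touch along the face diagonal, so √2·a = 4r; the nearest-neighbor distance equals 2r = 0.7071·a.
d = 0.7071 × 353 = 250 pm.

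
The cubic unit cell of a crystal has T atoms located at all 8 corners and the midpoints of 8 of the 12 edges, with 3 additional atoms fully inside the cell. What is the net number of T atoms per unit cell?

6

Corner atoms are shared by 8 cells (1/8 each), edge atoms by 4 (1/4 each), interior atoms are unshared.
Net atoms = 8 × 1/8 + 8 × 1/4 + 3 = 1 + 2 + 3 = 6.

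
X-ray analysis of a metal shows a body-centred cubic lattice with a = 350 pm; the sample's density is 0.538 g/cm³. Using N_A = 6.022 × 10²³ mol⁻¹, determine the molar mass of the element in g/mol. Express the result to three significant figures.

A BCC cell has Z = 2 atoms; a = 3.500 × 10^-8 cm.
M = ρ·N_A·a³/Z = 0.538 × 6.022 × 10²³ × 4.288 × 10^-23 / 2 = 6.95 g/mol.

6.95 g/mol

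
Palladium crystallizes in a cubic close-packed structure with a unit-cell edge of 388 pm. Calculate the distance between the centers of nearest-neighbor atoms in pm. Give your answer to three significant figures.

274 pm

In an FCC structure, atoms touch along the face diagonal, so √2·a = 4r; the nearest-neighbor distance equals 2r = 0.7071·a.
d = 0.7071 × 388 = 274 pm.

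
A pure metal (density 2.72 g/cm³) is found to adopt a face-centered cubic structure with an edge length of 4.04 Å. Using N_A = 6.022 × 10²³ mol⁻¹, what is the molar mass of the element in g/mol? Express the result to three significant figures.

27.0 g/mol

An FCC cell has Z = 4 atoms; a = 4.040 × 10^-8 cm.
M = ρ·N_A·a³/Z = 2.72 × 6.022 × 10²³ × 6.594 × 10^-23 / 4 = 27.0 g/mol.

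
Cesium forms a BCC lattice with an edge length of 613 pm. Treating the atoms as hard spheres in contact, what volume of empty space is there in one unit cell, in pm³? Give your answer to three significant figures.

In a BCC lattice atoms touch along the body diagonal, so √3·a = 4r, so r = 0.4330a = 265.4 pm.
V_cell = a³ = 2.303 × 10^8 pm³; V_atoms = 2 × (4/3)πr³ = 1.567 × 10^8 pm³.
Empty space = 2.303 × 10^8 − 1.567 × 10^8 = 7.37 × 10^7 pm³.

7.37 × 10^7 pm³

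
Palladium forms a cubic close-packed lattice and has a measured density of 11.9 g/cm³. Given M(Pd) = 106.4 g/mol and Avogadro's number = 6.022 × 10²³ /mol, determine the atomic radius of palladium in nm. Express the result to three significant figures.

For an FCC cell (Z = 4), a³ = Z·M/(N_A·ρ) = 4 × 106.4 / (6.022 × 10²³ × 11.90) = 5.939 × 10^-23 cm³, so a = 3.902 × 10^-8 cm = 0.3902 nm.
Atoms touch along the face diagonal, so √2·a = 4r, so r = 0.3536 × a = 0.138 nm.

0.138 nm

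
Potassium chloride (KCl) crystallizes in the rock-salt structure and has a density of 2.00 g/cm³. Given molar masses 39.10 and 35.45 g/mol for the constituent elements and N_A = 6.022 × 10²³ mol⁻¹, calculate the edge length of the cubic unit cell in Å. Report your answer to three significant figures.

6.28 Å

M(KCl) = 74.55 g/mol; Z = 4 formula units per cell.
a³ = Z·M/(N_A·ρ) = 4 × 74.55 / (6.022 × 10²³ × 2.00) = 2.476 × 10^-22 cm³, so a = 6.279 × 10^-8 cm = 6.28 Å.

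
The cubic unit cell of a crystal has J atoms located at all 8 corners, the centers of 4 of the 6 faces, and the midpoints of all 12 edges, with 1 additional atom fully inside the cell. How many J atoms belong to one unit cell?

Corner atoms are shared by 8 cells (1/8 each), face atoms by 2 (1/2 each), edge atoms by 4 (1/4 each), interior atoms are unshared.
Net atoms = 8 × 1/8 + 4 × 1/2 + 12 × 1/4 + 1 = 1 + 2 + 3 + 1 = 7.

7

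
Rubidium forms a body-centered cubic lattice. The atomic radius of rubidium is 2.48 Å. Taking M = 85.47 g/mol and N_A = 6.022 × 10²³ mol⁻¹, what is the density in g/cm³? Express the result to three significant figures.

In a BCC lattice, atoms touch along the body diagonal, so √3·a = 4r, giving a = 5.727 Å = 5.727 × 10^-8 cm.
With Z = 2, ρ = Z·M/(N_A·a³) = 2 × 85.47 / (6.022 × 10²³ × 1.879 × 10^-22) = 1.511 g/cm³.

1.51 g/cm³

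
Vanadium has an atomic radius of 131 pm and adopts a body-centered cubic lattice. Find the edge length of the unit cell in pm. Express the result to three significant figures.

303 pm

In a BCC lattice, atoms touch along the body diagonal, so √3·a = 4r.
a = 4r/√3 = 4 × 131 / 1.7321 = 303 pm.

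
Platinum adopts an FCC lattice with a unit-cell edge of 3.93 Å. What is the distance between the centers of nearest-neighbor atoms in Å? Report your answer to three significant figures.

In an FCC structure, atoms touch along the face diagonal, so √2·a = 4r; the nearest-neighbor distance equals 2r = 0.7071·a.
d = 0.7071 × 3.93 = 2.78 Å.

2.78 Å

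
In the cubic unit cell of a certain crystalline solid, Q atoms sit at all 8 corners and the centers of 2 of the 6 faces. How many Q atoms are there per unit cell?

Corner atoms are shared by 8 cells (1/8 each), face atoms by 2 (1/2 each).
Net atoms = 8 × 1/8 + 2 × 1/2 = 1 + 1 = 2.

2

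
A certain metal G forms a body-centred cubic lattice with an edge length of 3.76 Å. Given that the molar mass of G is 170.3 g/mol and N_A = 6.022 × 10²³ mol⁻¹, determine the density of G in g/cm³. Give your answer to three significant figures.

10.6 g/cm³

A BCC unit cell contains Z = 2 atoms.
Cell volume: a³ = (3.76 Å)³ = (3.760 × 10^-8 cm)³ = 5.316 × 10^-23 cm³.
ρ = Z·M/(N_A·a³) = 2 × 170.3 / (6.022 × 10²³ × 5.316 × 10^-23) = 10.64 g/cm³.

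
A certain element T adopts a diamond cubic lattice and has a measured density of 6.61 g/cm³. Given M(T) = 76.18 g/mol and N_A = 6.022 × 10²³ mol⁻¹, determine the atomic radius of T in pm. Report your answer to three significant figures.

116 pm

For a diamond cubic cell (Z = 8), a³ = Z·M/(N_A·ρ) = 8 × 76.18 / (6.022 × 10²³ × 6.610) = 1.531 × 10^-22 cm³, so a = 5.350 × 10^-8 cm = 535.0 pm.
Nearest neighbors lie along the body diagonal with √3·a = 8r, so r = 0.2165 × a = 116 pm.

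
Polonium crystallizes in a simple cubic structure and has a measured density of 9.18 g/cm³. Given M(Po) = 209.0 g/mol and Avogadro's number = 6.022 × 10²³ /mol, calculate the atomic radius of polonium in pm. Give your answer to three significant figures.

For a simple cubic cell (Z = 1), a³ = Z·M/(N_A·ρ) = 1 × 209.0 / (6.022 × 10²³ × 9.180) = 3.781 × 10^-23 cm³, so a = 3.356 × 10^-8 cm = 335.6 pm.
Atoms touch along the cell edge, so a = 2r, so r = 0.5000 × a = 168 pm.

168 pm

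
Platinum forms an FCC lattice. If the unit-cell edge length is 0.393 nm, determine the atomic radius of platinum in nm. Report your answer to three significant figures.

0.139 nm

In an FCC lattice, atoms touch along the face diagonal, so √2·a = 4r.
r = √2·a/4 = 1.4142 × 0.393 / 4 = 0.139 nm.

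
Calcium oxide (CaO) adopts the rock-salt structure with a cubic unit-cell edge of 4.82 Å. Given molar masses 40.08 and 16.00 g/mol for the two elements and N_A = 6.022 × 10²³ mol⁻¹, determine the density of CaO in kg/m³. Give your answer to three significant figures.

The rock-salt structure contains Z = 4 formula units per cell; M(CaO) = 40.08 + 16.00 = 56.08 g/mol.
a³ = (4.820 × 10^-8 cm)³ = 1.120 × 10^-22 cm³.
ρ = 4 × 56.08 / (6.022 × 10²³ × 1.120 × 10^-22) = 3.326 g/cm³ = 3330 kg/m³.

3330 kg/m³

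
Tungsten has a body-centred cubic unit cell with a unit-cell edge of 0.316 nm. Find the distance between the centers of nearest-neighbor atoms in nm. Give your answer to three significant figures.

0.274 nm

In a BCC structure, atoms touch along the body diagonal, so √3·a = 4r; the nearest-neighbor distance equals 2r = 0.8660·a.
d = 0.8660 × 0.316 = 0.274 nm.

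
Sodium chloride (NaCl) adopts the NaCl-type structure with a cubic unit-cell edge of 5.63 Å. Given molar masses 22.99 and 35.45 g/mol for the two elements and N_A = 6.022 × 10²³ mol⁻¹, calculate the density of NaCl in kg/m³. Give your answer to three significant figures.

The NaCl-type structure contains Z = 4 formula units per cell; M(NaCl) = 22.99 + 35.45 = 58.44 g/mol.
a³ = (5.630 × 10^-8 cm)³ = 1.785 × 10^-22 cm³.
ρ = 4 × 58.44 / (6.022 × 10²³ × 1.785 × 10^-22) = 2.175 g/cm³ = 2180 kg/m³.

2180 kg/m³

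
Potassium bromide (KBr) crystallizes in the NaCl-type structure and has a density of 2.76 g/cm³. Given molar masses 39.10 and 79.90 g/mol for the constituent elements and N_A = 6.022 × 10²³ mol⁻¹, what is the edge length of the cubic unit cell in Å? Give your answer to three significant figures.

M(KBr) = 119.0 g/mol; Z = 4 formula units per cell.
a³ = Z·M/(N_A·ρ) = 4 × 119.0 / (6.022 × 10²³ × 2.76) = 2.864 × 10^-22 cm³, so a = 6.592 × 10^-8 cm = 6.59 Å.

6.59 Å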